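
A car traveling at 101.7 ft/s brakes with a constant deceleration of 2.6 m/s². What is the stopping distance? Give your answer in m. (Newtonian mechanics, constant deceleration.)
d = v₀² / (2a) (with unit conversion) = 184.8 m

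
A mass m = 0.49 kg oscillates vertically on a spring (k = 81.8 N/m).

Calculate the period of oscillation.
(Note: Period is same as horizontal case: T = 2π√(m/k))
T = 2π√(m/k) = 2π√(0.49/81.8) = 0.4863 s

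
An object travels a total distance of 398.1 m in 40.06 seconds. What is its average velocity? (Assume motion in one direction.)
v_avg = Δd / Δt = 398.1 / 40.06 = 9.94 m/s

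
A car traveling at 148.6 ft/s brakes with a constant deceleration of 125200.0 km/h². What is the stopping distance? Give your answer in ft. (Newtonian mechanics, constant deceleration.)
d = v₀² / (2a) (with unit conversion) = 348.4 ft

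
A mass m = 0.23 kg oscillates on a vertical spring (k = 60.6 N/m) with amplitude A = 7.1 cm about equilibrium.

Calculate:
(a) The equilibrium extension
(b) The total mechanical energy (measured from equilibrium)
x_eq = mg/k = 0.23×9.81/60.6 = 0.03723 m = 3.723 cm
E = ½kA² = ½×60.6×(0.071)² = 0.1527 J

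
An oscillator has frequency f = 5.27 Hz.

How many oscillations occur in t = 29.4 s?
n = f×t = 5.27×29.4 = 154.9 oscillations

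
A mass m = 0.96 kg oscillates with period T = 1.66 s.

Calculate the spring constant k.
T = 2π√(m/k) → k = m(2π/T)² = 0.96×(2π/1.66)² = 13.75 N/m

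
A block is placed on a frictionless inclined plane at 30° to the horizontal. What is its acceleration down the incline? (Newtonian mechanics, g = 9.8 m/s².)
a = g sin(θ) = 9.8 × sin(30°) = 9.8 × 0.5 = 4.9 m/s²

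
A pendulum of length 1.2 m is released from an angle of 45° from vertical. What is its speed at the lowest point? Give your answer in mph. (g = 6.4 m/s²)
h = L(1 − cosθ) = 1.2×(1 − cos45°) = 0.3515 m
v = √(2gh) = √(2×6.4×0.3515) = 2.121 m/s = 4.745 mph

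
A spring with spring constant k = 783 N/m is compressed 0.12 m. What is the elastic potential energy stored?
PE = ½kx² = ½×783×0.12² = 5.638 J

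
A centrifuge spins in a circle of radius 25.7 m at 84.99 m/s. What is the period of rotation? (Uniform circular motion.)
T = 2πr/v = 2π×25.7/84.99 = 1.9 s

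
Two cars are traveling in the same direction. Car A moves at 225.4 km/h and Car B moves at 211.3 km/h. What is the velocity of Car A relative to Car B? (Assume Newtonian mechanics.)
v_rel = v_A - v_B = 225.4 - 211.3 = 14.1 km/h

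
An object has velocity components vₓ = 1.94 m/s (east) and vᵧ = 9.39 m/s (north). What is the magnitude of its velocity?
|v| = √(vₓ² + vᵧ²) = √(1.94² + 9.39²) = √(91.9357) = 9.59 m/s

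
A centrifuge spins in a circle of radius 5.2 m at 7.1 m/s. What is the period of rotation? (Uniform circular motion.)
T = 2πr/v = 2π×5.2/7.1 = 4.6 s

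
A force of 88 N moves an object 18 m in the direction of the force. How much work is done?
W = Fd = 88×18 = 1584.0 J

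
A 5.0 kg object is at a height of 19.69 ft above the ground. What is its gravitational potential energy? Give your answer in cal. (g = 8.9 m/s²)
PE = mgh = 5 kg × 8.9 m/s² × 6.002 m = 267.1 J = 63.83 cal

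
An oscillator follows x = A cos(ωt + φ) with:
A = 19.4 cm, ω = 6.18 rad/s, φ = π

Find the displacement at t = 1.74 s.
x = A cos(ωt + φ) = 19.4×cos(6.18×1.74 + π) = 4.656 cm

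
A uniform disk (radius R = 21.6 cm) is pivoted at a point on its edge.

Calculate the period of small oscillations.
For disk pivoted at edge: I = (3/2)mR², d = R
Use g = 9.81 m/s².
I/m = (3/2)R² = 0.06998 m²; d = R = 0.216 m
T = 2π√((3/2)R²/(gR)) = 2π√(3R/(2g)) = 1.142 s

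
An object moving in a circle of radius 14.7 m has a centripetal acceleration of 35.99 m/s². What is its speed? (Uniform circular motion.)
v = √(a_c × r) = √(35.99 × 14.7) = 23.0 m/s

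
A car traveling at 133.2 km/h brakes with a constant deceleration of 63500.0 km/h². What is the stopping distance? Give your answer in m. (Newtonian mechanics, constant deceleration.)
d = v₀² / (2a) (with unit conversion) = 139.7 m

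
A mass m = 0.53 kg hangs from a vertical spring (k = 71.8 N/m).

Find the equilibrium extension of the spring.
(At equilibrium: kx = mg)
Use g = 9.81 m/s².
x_eq = mg/k = 0.53×9.81/71.8 = 0.07241 m = 7.241 cm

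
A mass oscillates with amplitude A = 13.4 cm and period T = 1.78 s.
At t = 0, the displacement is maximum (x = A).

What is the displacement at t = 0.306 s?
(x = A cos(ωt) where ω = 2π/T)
ω = 2π/T = 2π/1.78 = 3.53 rad/s
x = A cos(ωt) = 13.4×cos(3.53×0.306) = 6.314 cm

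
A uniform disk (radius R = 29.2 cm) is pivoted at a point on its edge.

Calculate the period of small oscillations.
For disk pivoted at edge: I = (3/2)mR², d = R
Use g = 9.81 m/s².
I/m = (3/2)R² = 0.1279 m²; d = R = 0.292 m
T = 2π√((3/2)R²/(gR)) = 2π√(3R/(2g)) = 1.328 s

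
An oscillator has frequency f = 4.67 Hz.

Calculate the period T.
T = 1/f = 1/4.67 = 0.2141 s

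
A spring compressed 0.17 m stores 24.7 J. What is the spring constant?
PE = ½kx² → k = 2PE/x² = 2×24.7/0.17² = 1709.0 N/m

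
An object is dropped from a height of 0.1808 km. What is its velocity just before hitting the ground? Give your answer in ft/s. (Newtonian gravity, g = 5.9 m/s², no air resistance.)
v = √(2gh) (with unit conversion) = 151.5 ft/s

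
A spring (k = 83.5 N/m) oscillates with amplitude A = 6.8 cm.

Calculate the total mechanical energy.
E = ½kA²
E = ½kA² = ½×83.5×(0.068)² = 0.1931 J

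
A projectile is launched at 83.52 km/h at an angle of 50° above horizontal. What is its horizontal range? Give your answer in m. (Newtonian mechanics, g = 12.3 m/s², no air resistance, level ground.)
R = v₀² sin(2θ) / g (with unit conversion) = 43.09 m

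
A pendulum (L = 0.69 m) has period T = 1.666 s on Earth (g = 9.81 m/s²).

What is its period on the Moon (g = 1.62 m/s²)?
T = 2π√(L/g), so T_moon/T_earth = √(g_earth/g_moon)
T_moon = 2π√(0.69/1.62) = 4.101 s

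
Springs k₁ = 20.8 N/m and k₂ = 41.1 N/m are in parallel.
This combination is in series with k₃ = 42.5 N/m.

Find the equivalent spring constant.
k₁₂ = k₁ + k₂ = 61.9 N/m (parallel)
1/k_eq = 1/k₁₂ + 1/k₃ → k_eq = 25.2 N/m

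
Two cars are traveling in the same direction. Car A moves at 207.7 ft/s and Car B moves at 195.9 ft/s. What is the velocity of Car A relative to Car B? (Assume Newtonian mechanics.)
v_rel = v_A - v_B = 207.7 - 195.9 = 11.8 ft/s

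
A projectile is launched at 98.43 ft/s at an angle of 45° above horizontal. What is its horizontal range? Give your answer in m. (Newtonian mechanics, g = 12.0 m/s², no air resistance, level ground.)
R = v₀² sin(2θ) / g (with unit conversion) = 75.01 m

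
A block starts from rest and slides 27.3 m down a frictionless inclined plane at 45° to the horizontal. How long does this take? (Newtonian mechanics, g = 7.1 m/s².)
a = g sin(θ) = 7.1 × sin(45°) = 5.02 m/s²
t = √(2d/a) = √(2 × 27.3 / 5.02) = 3.3 s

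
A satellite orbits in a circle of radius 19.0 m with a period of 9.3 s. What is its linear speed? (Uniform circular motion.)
v = 2πr/T = 2π×19.0/9.3 = 12.84 m/s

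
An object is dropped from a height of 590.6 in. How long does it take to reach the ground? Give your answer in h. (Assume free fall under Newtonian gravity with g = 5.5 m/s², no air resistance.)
t = √(2h/g) (with unit conversion) = 0.0006488 h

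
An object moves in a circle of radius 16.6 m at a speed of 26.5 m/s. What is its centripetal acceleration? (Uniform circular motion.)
a_c = v²/r = 26.5²/16.6 = 702.25/16.6 = 42.3 m/s²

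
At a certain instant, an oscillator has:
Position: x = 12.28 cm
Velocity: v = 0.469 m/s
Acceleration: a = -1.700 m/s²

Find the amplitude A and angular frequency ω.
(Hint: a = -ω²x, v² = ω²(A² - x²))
a = −ω²x → ω = √(|a|/x) = √(1.7/0.1228) = 3.721 rad/s
v² = ω²(A² − x²) → A = √(x² + v²/ω²) = √(0.1228² + 0.469²/3.721²) = 0.176 m = 17.6 cm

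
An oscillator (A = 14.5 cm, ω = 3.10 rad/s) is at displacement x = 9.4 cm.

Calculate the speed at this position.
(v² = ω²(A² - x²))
v = ω√(A² − x²) = 3.1×√(0.145² − 0.094²) = 0.3423 m/s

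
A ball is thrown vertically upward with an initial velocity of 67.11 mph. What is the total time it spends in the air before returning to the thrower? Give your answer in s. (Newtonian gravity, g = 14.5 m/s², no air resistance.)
t_total = 2v₀/g (with unit conversion) = 4.138 s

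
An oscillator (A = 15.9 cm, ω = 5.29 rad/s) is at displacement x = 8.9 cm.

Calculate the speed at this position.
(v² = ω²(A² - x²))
v = ω√(A² − x²) = 5.29×√(0.159² − 0.089²) = 0.697 m/s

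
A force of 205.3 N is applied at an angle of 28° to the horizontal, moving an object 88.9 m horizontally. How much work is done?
W = Fd cosθ = 205.3×88.9×cos(28°) = 16115.0 J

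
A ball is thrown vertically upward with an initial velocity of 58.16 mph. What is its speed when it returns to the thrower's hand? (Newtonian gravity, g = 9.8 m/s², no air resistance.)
By conservation of energy, the ball returns at the same speed = 58.16 mph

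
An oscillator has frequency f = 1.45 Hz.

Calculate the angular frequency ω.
ω = 2πf = 2π×1.45 = 9.111 rad/s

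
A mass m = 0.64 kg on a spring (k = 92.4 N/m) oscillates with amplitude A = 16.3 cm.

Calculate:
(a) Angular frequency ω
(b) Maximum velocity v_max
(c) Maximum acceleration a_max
ω = √(k/m) = √(92.4/0.64) = 12.02 rad/s
v_max = ωA = 12.02×0.163 = 1.959 m/s
a_max = ω²A = 12.02²×0.163 = 23.53 m/s²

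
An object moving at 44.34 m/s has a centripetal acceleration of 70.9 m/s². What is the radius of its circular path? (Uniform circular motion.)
r = v²/a_c = 44.34²/70.9 = 27.73 m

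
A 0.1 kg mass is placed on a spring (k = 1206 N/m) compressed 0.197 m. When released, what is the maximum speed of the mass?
½kx² = ½mv² → v = x√(k/m) = 0.197×√(1206/0.1) = 21.63 m/s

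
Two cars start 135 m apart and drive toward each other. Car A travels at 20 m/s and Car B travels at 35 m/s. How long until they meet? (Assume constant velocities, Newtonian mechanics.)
Combined speed: v_combined = 20 + 35 = 55 m/s
Time to meet: t = d/55 = 135/55 = 2.45 s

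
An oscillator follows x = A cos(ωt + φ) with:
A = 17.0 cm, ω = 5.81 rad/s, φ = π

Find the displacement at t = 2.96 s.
x = A cos(ωt + φ) = 17.0×cos(5.81×2.96 + π) = 1.378 cm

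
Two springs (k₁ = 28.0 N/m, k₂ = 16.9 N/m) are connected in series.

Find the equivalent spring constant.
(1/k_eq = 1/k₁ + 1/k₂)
1/k_eq = 1/28.0 + 1/16.9 = 0.094886; k_eq = 10.54 N/m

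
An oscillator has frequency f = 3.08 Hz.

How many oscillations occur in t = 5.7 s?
n = f×t = 3.08×5.7 = 17.56 oscillations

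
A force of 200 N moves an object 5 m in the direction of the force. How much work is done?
W = Fd = 200×5 = 1000.0 J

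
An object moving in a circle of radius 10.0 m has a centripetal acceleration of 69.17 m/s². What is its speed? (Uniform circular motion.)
v = √(a_c × r) = √(69.17 × 10.0) = 26.3 m/s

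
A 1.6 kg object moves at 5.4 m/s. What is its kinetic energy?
KE = ½mv² = ½×1.6×5.4² = 23.328 J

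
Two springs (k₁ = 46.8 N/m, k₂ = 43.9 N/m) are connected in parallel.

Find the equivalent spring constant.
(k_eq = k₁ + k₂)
k_eq = k₁ + k₂ = 46.8 + 43.9 = 90.7 N/m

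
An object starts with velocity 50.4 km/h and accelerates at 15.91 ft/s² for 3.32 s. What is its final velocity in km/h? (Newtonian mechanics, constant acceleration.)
v = v₀ + at (with unit conversion) = 108.4 km/h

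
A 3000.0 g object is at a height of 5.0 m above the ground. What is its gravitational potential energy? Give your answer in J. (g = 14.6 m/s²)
PE = mgh = 3 kg × 14.6 m/s² × 5 m = 219 J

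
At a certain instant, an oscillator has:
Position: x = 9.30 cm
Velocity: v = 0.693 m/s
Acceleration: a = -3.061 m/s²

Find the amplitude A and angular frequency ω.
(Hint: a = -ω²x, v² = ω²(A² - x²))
a = −ω²x → ω = √(|a|/x) = √(3.061/0.093) = 5.737 rad/s
v² = ω²(A² − x²) → A = √(x² + v²/ω²) = √(0.093² + 0.693²/5.737²) = 0.1524 m = 15.24 cm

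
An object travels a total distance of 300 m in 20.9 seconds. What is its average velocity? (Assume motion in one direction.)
v_avg = Δd / Δt = 300 / 20.9 = 14.35 m/s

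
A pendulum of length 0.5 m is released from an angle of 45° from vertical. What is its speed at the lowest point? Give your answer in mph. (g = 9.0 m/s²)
h = L(1 − cosθ) = 0.5×(1 − cos45°) = 0.1464 m
v = √(2gh) = √(2×9.0×0.1464) = 1.624 m/s = 3.632 mph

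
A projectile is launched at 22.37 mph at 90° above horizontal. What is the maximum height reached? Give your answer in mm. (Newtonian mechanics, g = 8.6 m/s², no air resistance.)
H = v₀²sin²(θ)/(2g) (with unit conversion) = 5814.0 mm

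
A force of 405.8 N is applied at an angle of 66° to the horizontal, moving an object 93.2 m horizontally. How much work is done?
W = Fd cosθ = 405.8×93.2×cos(66°) = 15383.0 J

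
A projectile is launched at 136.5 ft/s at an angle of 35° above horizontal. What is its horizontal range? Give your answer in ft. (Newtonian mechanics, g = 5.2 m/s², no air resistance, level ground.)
R = v₀² sin(2θ) / g (with unit conversion) = 1026.0 ft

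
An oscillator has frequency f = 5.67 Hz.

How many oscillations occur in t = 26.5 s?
n = f×t = 5.67×26.5 = 150.3 oscillations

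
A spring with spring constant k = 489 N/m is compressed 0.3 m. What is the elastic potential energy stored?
PE = ½kx² = ½×489×0.3² = 22.0 J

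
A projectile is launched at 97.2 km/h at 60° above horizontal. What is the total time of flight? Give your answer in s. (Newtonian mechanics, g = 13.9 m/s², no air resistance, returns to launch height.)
T = 2v₀sin(θ)/g (with unit conversion) = 3.364 s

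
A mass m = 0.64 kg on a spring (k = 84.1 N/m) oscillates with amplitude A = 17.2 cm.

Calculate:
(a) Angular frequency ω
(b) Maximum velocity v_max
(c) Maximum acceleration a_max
ω = √(k/m) = √(84.1/0.64) = 11.46 rad/s
v_max = ωA = 11.46×0.172 = 1.972 m/s
a_max = ω²A = 11.46²×0.172 = 22.6 m/s²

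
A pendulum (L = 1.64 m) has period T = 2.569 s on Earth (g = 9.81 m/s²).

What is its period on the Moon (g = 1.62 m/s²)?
T = 2π√(L/g), so T_moon/T_earth = √(g_earth/g_moon)
T_moon = 2π√(1.64/1.62) = 6.322 s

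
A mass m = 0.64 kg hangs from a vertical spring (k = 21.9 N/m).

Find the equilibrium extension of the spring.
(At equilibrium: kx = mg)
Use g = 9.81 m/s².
x_eq = mg/k = 0.64×9.81/21.9 = 0.2867 m = 28.67 cm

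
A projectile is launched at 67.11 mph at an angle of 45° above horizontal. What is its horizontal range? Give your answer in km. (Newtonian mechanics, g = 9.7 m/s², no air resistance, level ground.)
R = v₀² sin(2θ) / g (with unit conversion) = 0.09279 km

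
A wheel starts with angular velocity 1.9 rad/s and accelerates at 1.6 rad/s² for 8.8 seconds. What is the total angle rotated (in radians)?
θ = ω₀t + ½αt² = 1.9×8.8 + ½×1.6×8.8² = 78.67 rad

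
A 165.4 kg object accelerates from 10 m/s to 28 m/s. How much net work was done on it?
W_net = ΔKE = ½m(v₂² − v₁²) = ½×165.4×(28² − 10²) = 56566.8 J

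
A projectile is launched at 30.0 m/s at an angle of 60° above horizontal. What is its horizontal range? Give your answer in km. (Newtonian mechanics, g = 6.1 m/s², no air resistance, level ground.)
R = v₀² sin(2θ) / g (with unit conversion) = 0.1278 km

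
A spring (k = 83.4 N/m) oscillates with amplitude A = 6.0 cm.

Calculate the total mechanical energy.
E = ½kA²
E = ½kA² = ½×83.4×(0.06)² = 0.1501 J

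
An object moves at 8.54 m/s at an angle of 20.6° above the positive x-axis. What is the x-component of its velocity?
vₓ = v cos(θ) = 8.54 × cos(20.6°) = 7.99 m/s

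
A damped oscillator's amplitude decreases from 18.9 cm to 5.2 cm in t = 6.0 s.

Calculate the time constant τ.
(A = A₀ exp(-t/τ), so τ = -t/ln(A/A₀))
A/A₀ = 5.2/18.9 = 0.2751; ln(A/A₀) = -1.291
τ = −t/ln(A/A₀) = −6.0/-1.291 = 4.649 s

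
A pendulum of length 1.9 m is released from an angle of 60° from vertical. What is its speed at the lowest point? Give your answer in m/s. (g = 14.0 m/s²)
h = L(1 − cosθ) = 1.9×(1 − cos60°) = 0.95 m
v = √(2gh) = √(2×14.0×0.95) = 5.158 m/s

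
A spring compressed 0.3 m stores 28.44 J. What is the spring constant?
PE = ½kx² → k = 2PE/x² = 2×28.44/0.3² = 632.0 N/m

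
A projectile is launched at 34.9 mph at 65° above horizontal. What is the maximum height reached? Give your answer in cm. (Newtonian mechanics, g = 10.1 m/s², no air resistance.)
H = v₀²sin²(θ)/(2g) (with unit conversion) = 989.8 cm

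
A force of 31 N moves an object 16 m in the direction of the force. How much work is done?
W = Fd = 31×16 = 496.0 J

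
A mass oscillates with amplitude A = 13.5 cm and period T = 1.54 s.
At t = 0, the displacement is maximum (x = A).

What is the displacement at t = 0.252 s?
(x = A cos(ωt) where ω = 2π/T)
ω = 2π/T = 2π/1.54 = 4.08 rad/s
x = A cos(ωt) = 13.5×cos(4.08×0.252) = 6.971 cm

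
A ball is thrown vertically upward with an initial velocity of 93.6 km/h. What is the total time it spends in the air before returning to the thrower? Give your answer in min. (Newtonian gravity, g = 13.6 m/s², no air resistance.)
t_total = 2v₀/g (with unit conversion) = 0.06373 min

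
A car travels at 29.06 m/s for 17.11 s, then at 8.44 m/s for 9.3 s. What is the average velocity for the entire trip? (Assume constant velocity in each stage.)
d₁ = v₁t₁ = 29.06 × 17.11 = 497.217 m
d₂ = v₂t₂ = 8.44 × 9.3 = 78.492 m
d_total = 575.71 m, t_total = 26.41 s
v_avg = d_total/t_total = 575.71/26.41 = 21.8 m/s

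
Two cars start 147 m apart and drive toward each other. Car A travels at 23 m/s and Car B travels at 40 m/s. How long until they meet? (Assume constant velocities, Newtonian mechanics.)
Combined speed: v_combined = 23 + 40 = 63 m/s
Time to meet: t = d/63 = 147/63 = 2.33 s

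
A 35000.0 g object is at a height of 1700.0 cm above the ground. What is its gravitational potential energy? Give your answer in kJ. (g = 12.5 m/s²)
PE = mgh = 35 kg × 12.5 m/s² × 17 m = 7438 J = 7.438 kJ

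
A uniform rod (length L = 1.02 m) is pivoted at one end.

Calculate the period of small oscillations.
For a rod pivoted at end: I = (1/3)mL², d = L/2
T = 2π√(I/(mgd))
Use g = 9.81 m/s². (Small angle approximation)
I/m = (1/3)L² = 0.3468 m²; d = L/2 = 0.51 m
T = 2π√(I/(mgd)) = 2π√(0.3468/(9.81×0.51)) = 1.654 s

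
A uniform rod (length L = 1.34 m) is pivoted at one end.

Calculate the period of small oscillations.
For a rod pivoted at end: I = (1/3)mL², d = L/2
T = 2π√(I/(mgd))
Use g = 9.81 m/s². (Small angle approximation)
I/m = (1/3)L² = 0.5985 m²; d = L/2 = 0.67 m
T = 2π√(I/(mgd)) = 2π√(0.5985/(9.81×0.67)) = 1.896 s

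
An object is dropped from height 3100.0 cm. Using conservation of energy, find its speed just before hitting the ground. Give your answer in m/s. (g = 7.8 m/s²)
mgh = ½mv² → v = √(2gh) = √(2×7.8×31) = 21.99 m/s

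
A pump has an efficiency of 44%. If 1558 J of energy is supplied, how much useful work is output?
W_out = η × W_in = 0.44 × 1558 = 685.52 J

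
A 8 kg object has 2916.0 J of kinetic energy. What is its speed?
KE = ½mv² → v = √(2KE/m) = √(2×2916.0/8) = 27.0 m/s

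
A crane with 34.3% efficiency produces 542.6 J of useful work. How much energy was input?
W_in = W_out/η = 542.6/0.343 = 1581.9 J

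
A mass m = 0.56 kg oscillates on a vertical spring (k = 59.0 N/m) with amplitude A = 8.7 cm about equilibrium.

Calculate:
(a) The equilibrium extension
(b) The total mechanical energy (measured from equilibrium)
x_eq = mg/k = 0.56×9.81/59.0 = 0.09311 m = 9.311 cm
E = ½kA² = ½×59.0×(0.087)² = 0.2233 J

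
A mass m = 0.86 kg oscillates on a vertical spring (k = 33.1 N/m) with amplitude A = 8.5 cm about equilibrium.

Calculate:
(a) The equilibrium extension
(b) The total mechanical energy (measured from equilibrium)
x_eq = mg/k = 0.86×9.81/33.1 = 0.2549 m = 25.49 cm
E = ½kA² = ½×33.1×(0.085)² = 0.1196 J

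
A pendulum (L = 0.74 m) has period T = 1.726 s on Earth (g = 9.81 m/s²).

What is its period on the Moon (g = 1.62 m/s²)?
T = 2π√(L/g), so T_moon/T_earth = √(g_earth/g_moon)
T_moon = 2π√(0.74/1.62) = 4.247 s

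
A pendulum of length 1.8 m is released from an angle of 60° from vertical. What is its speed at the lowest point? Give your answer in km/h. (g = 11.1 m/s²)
h = L(1 − cosθ) = 1.8×(1 − cos60°) = 0.9 m
v = √(2gh) = √(2×11.1×0.9) = 4.47 m/s = 16.09 km/h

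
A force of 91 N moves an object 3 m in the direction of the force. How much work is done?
W = Fd = 91×3 = 273.0 J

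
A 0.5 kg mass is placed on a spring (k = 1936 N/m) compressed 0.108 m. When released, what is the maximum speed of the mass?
½kx² = ½mv² → v = x√(k/m) = 0.108×√(1936/0.5) = 6.72 m/s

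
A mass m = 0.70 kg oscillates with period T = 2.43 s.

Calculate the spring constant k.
T = 2π√(m/k) → k = m(2π/T)² = 0.7×(2π/2.43)² = 4.68 N/m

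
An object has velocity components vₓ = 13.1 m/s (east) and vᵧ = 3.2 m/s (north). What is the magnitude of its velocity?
|v| = √(vₓ² + vᵧ²) = √(13.1² + 3.2²) = √(181.85) = 13.49 m/s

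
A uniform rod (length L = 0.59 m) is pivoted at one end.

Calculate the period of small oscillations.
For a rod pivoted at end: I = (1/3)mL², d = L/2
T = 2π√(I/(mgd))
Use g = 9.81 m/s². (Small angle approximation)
I/m = (1/3)L² = 0.116 m²; d = L/2 = 0.295 m
T = 2π√(I/(mgd)) = 2π√(0.116/(9.81×0.295)) = 1.258 s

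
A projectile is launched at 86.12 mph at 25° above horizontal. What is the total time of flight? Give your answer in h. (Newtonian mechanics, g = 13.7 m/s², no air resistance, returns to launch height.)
T = 2v₀sin(θ)/g (with unit conversion) = 0.0006598 h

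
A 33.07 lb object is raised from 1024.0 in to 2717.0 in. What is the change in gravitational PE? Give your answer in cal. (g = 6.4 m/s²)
ΔPE = mg(h₂ − h₁) = 15 kg × 6.4 m/s² × (69.01 − 26.01) m = 4128 J = 986.7 cal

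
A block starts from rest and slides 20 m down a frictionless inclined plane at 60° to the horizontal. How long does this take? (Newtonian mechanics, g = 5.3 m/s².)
a = g sin(θ) = 5.3 × sin(60°) = 4.59 m/s²
t = √(2d/a) = √(2 × 20 / 4.59) = 2.95 s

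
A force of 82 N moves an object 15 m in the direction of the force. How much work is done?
W = Fd = 82×15 = 1230.0 J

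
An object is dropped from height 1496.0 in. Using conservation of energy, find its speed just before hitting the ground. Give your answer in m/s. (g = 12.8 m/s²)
mgh = ½mv² → v = √(2gh) = √(2×12.8×38) = 31.19 m/s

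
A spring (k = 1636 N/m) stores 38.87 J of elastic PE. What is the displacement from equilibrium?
PE = ½kx² → x = √(2PE/k) = √(2×38.87/1636) = 0.218 m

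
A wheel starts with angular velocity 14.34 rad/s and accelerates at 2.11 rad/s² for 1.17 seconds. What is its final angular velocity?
ω = ω₀ + αt = 14.34 + 2.11 × 1.17 = 16.81 rad/s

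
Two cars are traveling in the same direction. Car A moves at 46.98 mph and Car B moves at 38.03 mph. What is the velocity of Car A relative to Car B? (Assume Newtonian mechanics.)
v_rel = v_A - v_B = 46.98 - 38.03 = 8.95 mph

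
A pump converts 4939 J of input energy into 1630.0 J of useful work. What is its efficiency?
η = W_out/W_in = 1630.0/4939 = 0.33 = 33.0%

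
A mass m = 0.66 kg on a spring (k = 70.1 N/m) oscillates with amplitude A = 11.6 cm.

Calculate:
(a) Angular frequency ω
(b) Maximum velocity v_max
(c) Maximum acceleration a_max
ω = √(k/m) = √(70.1/0.66) = 10.31 rad/s
v_max = ωA = 10.31×0.116 = 1.195 m/s
a_max = ω²A = 10.31²×0.116 = 12.32 m/s²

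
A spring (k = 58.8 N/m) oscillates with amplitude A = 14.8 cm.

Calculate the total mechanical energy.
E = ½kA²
E = ½kA² = ½×58.8×(0.148)² = 0.644 J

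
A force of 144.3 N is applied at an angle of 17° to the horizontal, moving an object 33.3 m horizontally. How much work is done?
W = Fd cosθ = 144.3×33.3×cos(17°) = 4595.2 J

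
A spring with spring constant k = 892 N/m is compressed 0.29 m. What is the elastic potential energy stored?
PE = ½kx² = ½×892×0.29² = 37.51 J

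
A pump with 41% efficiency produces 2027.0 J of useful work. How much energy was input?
W_in = W_out/η = 2027.0/0.41 = 4943.9 J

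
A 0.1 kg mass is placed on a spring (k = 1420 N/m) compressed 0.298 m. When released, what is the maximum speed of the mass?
½kx² = ½mv² → v = x√(k/m) = 0.298×√(1420/0.1) = 35.51 m/s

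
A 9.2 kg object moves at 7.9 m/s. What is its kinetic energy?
KE = ½mv² = ½×9.2×7.9² = 287.086 J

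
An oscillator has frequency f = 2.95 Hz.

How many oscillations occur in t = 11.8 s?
n = f×t = 2.95×11.8 = 34.81 oscillations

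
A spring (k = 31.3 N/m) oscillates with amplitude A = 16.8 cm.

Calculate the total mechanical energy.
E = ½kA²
E = ½kA² = ½×31.3×(0.168)² = 0.4417 J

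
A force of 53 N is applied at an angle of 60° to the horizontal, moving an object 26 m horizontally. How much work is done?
W = Fd cosθ = 53×26×cos(60°) = 689.0 J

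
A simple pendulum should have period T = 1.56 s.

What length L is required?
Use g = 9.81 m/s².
T = 2π√(L/g) → L = g(T/2π)² = 9.81×(1.56/2π)² = 0.6047 m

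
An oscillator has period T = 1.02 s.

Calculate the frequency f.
f = 1/T = 1/1.02 = 0.9804 Hz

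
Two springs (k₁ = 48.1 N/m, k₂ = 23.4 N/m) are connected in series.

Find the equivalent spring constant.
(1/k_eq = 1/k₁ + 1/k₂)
1/k_eq = 1/48.1 + 1/23.4 = 0.063525; k_eq = 15.74 N/m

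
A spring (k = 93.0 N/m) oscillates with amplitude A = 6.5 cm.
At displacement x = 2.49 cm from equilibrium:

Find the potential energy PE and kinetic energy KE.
E_total = ½kA² = ½×93.0×(0.065)² = 0.1965 J
PE = ½kx² = ½×93.0×(0.0249)² = 0.02883 J
KE = E_total − PE = 0.1676 J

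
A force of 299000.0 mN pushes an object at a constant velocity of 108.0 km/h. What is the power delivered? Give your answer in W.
P = Fv = 299 N × 30 m/s = 8970 W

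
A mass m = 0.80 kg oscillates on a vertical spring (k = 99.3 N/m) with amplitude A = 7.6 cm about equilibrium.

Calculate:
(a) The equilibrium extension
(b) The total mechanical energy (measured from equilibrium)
x_eq = mg/k = 0.8×9.81/99.3 = 0.07903 m = 7.903 cm
E = ½kA² = ½×99.3×(0.076)² = 0.2868 J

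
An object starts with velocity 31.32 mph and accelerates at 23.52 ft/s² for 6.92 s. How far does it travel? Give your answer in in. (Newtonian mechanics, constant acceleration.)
d = v₀t + ½at² (with unit conversion) = 10570.0 in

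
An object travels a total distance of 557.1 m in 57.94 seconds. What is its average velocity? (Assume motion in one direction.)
v_avg = Δd / Δt = 557.1 / 57.94 = 9.62 m/s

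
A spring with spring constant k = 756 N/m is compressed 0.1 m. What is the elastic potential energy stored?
PE = ½kx² = ½×756×0.1² = 3.78 J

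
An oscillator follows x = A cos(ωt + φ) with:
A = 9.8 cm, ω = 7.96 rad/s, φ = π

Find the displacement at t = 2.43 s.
x = A cos(ωt + φ) = 9.8×cos(7.96×2.43 + π) = -8.632 cm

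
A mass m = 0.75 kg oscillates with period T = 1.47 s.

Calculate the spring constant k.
T = 2π√(m/k) → k = m(2π/T)² = 0.75×(2π/1.47)² = 13.7 N/m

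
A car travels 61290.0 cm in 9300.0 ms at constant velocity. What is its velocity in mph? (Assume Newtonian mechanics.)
v = d/t (with unit conversion) = 147.4 mph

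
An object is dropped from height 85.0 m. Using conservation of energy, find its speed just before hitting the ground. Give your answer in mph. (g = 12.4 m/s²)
mgh = ½mv² → v = √(2gh) = √(2×12.4×85) = 45.91 m/s = 102.7 mph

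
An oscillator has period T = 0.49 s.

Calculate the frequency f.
f = 1/T = 1/0.49 = 2.041 Hz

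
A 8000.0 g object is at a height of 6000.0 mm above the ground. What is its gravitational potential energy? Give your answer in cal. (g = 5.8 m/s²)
PE = mgh = 8 kg × 5.8 m/s² × 6 m = 278.4 J = 66.54 cal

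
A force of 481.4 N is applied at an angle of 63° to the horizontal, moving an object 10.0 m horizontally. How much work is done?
W = Fd cosθ = 481.4×10.0×cos(63°) = 2185.5 J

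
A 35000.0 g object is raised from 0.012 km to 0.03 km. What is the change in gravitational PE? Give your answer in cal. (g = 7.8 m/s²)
ΔPE = mg(h₂ − h₁) = 35 kg × 7.8 m/s² × (30 − 12) m = 4914 J = 1174.0 cal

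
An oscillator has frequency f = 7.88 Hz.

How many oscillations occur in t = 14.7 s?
n = f×t = 7.88×14.7 = 115.8 oscillations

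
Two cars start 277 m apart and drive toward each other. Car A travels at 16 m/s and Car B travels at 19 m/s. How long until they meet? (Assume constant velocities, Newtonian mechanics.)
Combined speed: v_combined = 16 + 19 = 35 m/s
Time to meet: t = d/35 = 277/35 = 7.91 s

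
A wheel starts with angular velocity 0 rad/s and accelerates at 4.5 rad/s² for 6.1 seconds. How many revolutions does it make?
θ = ω₀t + ½αt² = 0×6.1 + ½×4.5×6.1² = 83.72 rad
Revolutions = θ/(2π) = 83.72/(2π) = 13.32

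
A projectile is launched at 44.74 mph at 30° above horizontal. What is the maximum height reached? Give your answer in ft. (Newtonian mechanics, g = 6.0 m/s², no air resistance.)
H = v₀²sin²(θ)/(2g) (with unit conversion) = 27.34 ft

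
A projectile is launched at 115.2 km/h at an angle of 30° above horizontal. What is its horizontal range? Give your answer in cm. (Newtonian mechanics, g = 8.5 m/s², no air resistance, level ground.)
R = v₀² sin(2θ) / g (with unit conversion) = 10430.0 cm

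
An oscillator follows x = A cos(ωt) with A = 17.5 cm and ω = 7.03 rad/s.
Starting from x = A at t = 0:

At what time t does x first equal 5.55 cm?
cos(ωt) = x/A = 5.55/17.5 = 0.3171
ωt = arccos(0.3171) = 1.248 rad
t = 1.248/7.03 = 0.1775 s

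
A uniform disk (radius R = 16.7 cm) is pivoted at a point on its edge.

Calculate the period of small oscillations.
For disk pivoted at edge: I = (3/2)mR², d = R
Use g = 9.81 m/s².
I/m = (3/2)R² = 0.04183 m²; d = R = 0.167 m
T = 2π√((3/2)R²/(gR)) = 2π√(3R/(2g)) = 1.004 s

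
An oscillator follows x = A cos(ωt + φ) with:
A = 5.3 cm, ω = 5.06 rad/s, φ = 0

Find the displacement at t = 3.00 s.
x = A cos(ωt + φ) = 5.3×cos(5.06×3.0 + 0) = -4.578 cm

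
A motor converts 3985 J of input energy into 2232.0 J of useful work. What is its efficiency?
η = W_out/W_in = 2232.0/3985 = 0.5601 = 56.01%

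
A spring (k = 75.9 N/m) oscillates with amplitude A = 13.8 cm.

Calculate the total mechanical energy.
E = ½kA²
E = ½kA² = ½×75.9×(0.138)² = 0.7227 J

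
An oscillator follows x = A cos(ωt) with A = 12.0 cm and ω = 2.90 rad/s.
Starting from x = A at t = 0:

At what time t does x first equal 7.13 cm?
cos(ωt) = x/A = 7.13/12.0 = 0.5942
ωt = arccos(0.5942) = 0.9346 rad
t = 0.9346/2.9 = 0.3223 s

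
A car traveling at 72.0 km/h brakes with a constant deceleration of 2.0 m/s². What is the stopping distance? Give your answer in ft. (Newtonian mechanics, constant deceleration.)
d = v₀² / (2a) (with unit conversion) = 328.1 ft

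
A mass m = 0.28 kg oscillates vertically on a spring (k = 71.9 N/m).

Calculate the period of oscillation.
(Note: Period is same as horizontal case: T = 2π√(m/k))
T = 2π√(m/k) = 2π√(0.28/71.9) = 0.3921 s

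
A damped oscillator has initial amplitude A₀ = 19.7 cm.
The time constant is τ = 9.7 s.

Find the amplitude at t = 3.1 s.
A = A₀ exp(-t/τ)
A = A₀ exp(−t/τ) = 19.7×exp(−3.1/9.7) = 14.31 cm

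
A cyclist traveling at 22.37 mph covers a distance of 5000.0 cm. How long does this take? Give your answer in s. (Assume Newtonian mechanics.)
t = d/v (with unit conversion) = 5.0 s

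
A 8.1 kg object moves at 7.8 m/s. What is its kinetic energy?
KE = ½mv² = ½×8.1×7.8² = 246.402 J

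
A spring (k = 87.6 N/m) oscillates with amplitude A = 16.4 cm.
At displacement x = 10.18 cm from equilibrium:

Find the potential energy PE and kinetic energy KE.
E_total = ½kA² = ½×87.6×(0.164)² = 1.178 J
PE = ½kx² = ½×87.6×(0.1018)² = 0.4539 J
KE = E_total − PE = 0.7241 J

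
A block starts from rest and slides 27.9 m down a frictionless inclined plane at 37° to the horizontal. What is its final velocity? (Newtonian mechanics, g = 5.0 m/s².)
a = g sin(θ) = 5.0 × sin(37°) = 3.01 m/s²
v = √(2ad) = √(2 × 3.01 × 27.9) = 12.96 m/s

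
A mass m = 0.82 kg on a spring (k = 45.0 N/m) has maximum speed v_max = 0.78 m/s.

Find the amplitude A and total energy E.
½mv²_max = ½kA² → A = v_max√(m/k) = 0.78×√(0.82/45.0) = 0.1053 m = 10.53 cm
E = ½mv²_max = ½×0.82×0.78² = 0.2494 J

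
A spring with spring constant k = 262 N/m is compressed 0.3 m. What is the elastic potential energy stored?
PE = ½kx² = ½×262×0.3² = 11.79 J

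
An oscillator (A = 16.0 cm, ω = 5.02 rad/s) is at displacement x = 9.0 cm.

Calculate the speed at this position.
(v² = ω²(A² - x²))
v = ω√(A² − x²) = 5.02×√(0.16² − 0.09²) = 0.6641 m/s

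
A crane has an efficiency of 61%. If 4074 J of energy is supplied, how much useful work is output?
W_out = η × W_in = 0.61 × 4074 = 2485.1 J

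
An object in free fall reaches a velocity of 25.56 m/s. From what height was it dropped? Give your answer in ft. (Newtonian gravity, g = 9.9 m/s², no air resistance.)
h = v²/(2g) (with unit conversion) = 108.3 ft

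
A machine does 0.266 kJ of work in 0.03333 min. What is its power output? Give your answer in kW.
P = W/t = 266 J / 2 s = 133 W = 0.133 kW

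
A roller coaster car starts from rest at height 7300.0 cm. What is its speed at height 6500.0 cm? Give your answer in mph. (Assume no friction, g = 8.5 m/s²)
mgh₁ = ½mv₂² + mgh₂ → v₂ = √(2g(h₁−h₂)) = √(2×8.5×(73−65)) = 11.66 m/s = 26.09 mph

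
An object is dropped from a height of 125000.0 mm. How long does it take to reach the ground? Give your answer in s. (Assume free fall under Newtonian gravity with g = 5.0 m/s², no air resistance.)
t = √(2h/g) (with unit conversion) = 7.071 s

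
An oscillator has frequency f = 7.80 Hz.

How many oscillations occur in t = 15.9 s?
n = f×t = 7.8×15.9 = 124 oscillations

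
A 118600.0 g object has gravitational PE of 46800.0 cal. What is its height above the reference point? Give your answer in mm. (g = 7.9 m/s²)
PE = mgh → h = PE/(mg) = 1.958e+05 J / (118.6 kg × 7.9 m/s²) = 209 m = 209000.0 mm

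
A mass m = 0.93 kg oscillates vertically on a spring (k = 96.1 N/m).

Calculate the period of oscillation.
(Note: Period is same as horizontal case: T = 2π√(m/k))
T = 2π√(m/k) = 2π√(0.93/96.1) = 0.6181 s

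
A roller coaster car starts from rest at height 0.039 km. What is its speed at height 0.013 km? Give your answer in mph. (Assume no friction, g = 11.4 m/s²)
mgh₁ = ½mv₂² + mgh₂ → v₂ = √(2g(h₁−h₂)) = √(2×11.4×(39−13)) = 24.35 m/s = 54.46 mph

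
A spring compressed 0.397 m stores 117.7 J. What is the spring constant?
PE = ½kx² → k = 2PE/x² = 2×117.7/0.397² = 1494.0 N/m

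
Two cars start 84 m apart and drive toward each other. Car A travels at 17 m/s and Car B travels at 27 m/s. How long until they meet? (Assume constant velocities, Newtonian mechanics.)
Combined speed: v_combined = 17 + 27 = 44 m/s
Time to meet: t = d/44 = 84/44 = 1.91 s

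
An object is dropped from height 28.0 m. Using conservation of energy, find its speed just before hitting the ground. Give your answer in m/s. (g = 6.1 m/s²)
mgh = ½mv² → v = √(2gh) = √(2×6.1×28) = 18.48 m/s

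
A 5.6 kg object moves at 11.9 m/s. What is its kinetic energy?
KE = ½mv² = ½×5.6×11.9² = 396.508 J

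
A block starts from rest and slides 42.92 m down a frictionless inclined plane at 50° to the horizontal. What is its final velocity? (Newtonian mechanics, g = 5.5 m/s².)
a = g sin(θ) = 5.5 × sin(50°) = 4.21 m/s²
v = √(2ad) = √(2 × 4.21 × 42.92) = 19.02 m/s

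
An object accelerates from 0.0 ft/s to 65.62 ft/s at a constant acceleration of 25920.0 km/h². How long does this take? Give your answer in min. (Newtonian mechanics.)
t = (v - v₀)/a (with unit conversion) = 0.1667 min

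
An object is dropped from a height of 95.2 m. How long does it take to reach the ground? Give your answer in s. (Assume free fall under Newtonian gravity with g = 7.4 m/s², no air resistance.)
t = √(2h/g) = 5.072 s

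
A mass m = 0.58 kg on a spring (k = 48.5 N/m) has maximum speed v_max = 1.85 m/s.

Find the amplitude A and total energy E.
½mv²_max = ½kA² → A = v_max√(m/k) = 1.85×√(0.58/48.5) = 0.2023 m = 20.23 cm
E = ½mv²_max = ½×0.58×1.85² = 0.9925 J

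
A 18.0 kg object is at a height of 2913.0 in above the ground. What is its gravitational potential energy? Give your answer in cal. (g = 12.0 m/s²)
PE = mgh = 18 kg × 12.0 m/s² × 73.99 m = 1.598e+04 J = 3820.0 cal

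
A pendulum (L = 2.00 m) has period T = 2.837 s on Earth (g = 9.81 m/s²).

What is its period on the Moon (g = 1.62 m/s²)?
T = 2π√(L/g), so T_moon/T_earth = √(g_earth/g_moon)
T_moon = 2π√(2.0/1.62) = 6.981 s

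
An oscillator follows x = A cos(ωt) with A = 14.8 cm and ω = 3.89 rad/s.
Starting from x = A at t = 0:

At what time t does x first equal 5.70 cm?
cos(ωt) = x/A = 5.7/14.8 = 0.3851
ωt = arccos(0.3851) = 1.175 rad
t = 1.175/3.89 = 0.3022 s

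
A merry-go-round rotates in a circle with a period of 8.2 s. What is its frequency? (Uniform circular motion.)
f = 1/T = 1/8.2 = 0.122 Hz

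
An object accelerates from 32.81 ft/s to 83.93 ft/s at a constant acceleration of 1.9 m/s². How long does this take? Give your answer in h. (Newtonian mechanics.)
t = (v - v₀)/a (with unit conversion) = 0.002278 h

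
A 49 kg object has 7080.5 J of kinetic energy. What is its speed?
KE = ½mv² → v = √(2KE/m) = √(2×7080.5/49) = 17.0 m/s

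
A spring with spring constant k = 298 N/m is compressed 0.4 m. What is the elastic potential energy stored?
PE = ½kx² = ½×298×0.4² = 23.84 J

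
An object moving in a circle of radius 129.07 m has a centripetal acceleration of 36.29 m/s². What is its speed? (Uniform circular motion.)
v = √(a_c × r) = √(36.29 × 129.07) = 68.44 m/s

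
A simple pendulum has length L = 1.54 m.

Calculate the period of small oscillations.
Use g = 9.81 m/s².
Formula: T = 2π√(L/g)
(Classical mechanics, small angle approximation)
T = 2π√(L/g) = 2π√(1.54/9.81) = 2.489 s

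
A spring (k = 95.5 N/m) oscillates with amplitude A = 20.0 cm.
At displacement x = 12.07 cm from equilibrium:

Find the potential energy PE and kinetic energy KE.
E_total = ½kA² = ½×95.5×(0.2)² = 1.91 J
PE = ½kx² = ½×95.5×(0.1207)² = 0.6956 J
KE = E_total − PE = 1.214 J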